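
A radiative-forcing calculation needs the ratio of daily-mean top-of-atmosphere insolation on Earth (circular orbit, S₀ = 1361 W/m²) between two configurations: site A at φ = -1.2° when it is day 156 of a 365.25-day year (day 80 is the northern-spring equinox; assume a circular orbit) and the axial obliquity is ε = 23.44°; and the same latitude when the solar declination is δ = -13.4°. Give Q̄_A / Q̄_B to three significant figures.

— Configuration A (φ=-1.2°):
Solar longitude: λ_s = 360° × (156 − 80)/365.25 = 74.908°.
sin δ = sin 23.44° × sin 74.908° = 0.38407, so δ = +22.586°.
cos H₀ = −tan(-1.2°) tan(+22.586°) = 0.0087, H₀ = 1.5621 rad.
Bracket: H₀ sin φ sin δ + cos φ cos δ sin H₀ = 1.5621×-0.02094×0.38407 + 0.99978×0.92330×0.99996 = -0.012563 + 0.923060 = 0.910497.
Q̄ = (S₀/π) × [bracket] = (1361/π) × 0.910497 = 394.45 W/m².
— Configuration B (φ=-1.2°):
cos H₀ = −tan(-1.2°) tan(-13.400°) = -0.0050, H₀ = 1.5758 rad.
Bracket: H₀ sin φ sin δ + cos φ cos δ sin H₀ = 1.5758×-0.02094×-0.23175 + 0.99978×0.97278×0.99999 = 0.007647 + 0.972556 = 0.980203.
Q̄ = (S₀/π) × [bracket] = (1361/π) × 0.980203 = 424.64 W/m².
Ratio Q̄_A / Q̄_B = 394.45 / 424.64 = 0.9289.

Q̄_A / Q̄_B ≈ 0.929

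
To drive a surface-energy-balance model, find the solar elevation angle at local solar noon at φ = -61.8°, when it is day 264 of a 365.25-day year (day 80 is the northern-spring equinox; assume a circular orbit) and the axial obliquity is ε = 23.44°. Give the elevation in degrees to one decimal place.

28.7°

Solar longitude: λ_s = 360° × (264 − 80)/365.25 = 181.355°.
sin δ = sin 23.44° × sin 181.355° = -0.00941, so δ = -0.539°.
At local noon the hour angle is zero, so the zenith angle equals |φ − δ| = |-61.8° − (-0.539°)| = 61.261°.
Elevation = 90° − 61.261° = 28.7°.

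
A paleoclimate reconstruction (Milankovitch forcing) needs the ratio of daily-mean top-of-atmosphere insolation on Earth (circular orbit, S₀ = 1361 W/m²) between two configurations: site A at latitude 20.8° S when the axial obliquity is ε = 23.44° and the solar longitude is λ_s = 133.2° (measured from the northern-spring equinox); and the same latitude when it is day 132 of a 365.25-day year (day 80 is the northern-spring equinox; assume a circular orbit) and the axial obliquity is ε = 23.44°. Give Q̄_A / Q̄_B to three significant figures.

Q̄_A / Q̄_B ≈ 1.02

— Configuration A (φ=-20.8°):
Solar declination: sin δ = sin ε · sin λ_s = sin 23.44° × sin 133.2° = 0.28998, so δ = +16.856°.
cos H₀ = −tan(-20.8°) tan(+16.856°) = 0.1151, H₀ = 1.4554 rad.
Bracket: H₀ sin φ sin δ + cos φ cos δ sin H₀ = 1.4554×-0.35511×0.28998 + 0.93483×0.95703×0.99335 = -0.149870 + 0.888711 = 0.738841.
Q̄ = (S₀/π) × [bracket] = (1361/π) × 0.738841 = 320.08 W/m².
— Configuration B (φ=-20.8°):
Solar longitude: λ_s = 360° × (132 − 80)/365.25 = 51.253°.
sin δ = sin 23.44° × sin 51.253° = 0.31024, so δ = +18.074°.
cos H₀ = −tan(-20.8°) tan(+18.074°) = 0.1240, H₀ = 1.4465 rad.
Bracket: H₀ sin φ sin δ + cos φ cos δ sin H₀ = 1.4465×-0.35511×0.31024 + 0.93483×0.95066×0.99229 = -0.159360 + 0.881854 = 0.722494.
Q̄ = (S₀/π) × [bracket] = (1361/π) × 0.722494 = 313.00 W/m².
Ratio Q̄_A / Q̄_B = 320.08 / 313.00 = 1.023.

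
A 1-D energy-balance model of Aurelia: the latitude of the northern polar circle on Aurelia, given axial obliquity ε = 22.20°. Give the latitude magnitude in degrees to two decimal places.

The polar circle is the lowest latitude that experiences at least one full rotation of continuous daylight at the northern-summer solstice; it lies at |ϕ| = 90° − ε = 90° − 22.20° = 67.80°.

67.80°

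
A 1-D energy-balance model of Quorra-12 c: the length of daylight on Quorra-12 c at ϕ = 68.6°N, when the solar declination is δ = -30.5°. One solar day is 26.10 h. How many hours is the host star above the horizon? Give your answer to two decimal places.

cos h₀ = −tan ϕ · tan δ = 1.5031 ≥ 1, so the host star never rises (polar night) and h₀ = 0.
Daylight = 2h₀/(2π) × 26.10 h = (0.0000/π) × 26.10 = 0.00 h.

0.00 h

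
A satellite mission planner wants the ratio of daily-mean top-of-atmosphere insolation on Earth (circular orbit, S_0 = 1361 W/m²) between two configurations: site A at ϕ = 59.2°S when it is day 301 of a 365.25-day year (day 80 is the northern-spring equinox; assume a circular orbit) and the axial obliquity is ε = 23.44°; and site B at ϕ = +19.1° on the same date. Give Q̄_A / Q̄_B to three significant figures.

Q̄_A / Q̄_B ≈ 1.10

— Configuration A (ϕ=-59.2°):
Solar longitude: L_s = 360° × (301 − 80)/365.25 = 217.823°.
sin δ = sin 23.44° × sin 217.823° = -0.24394, so δ = -14.119°.
cos h₀ = −tan(-59.2°) tan(-14.119°) = -0.4220, h₀ = 2.0064 rad.
Bracket: h₀ sin ϕ sin δ + cos ϕ cos δ sin h₀ = 2.0064×-0.85896×-0.24394 + 0.51204×0.96979×0.90662 = 0.420410 + 0.450201 = 0.870611.
Q̄ = (S_0/π) × [bracket] = (1361/π) × 0.870611 = 377.17 W/m².
— Configuration B (ϕ=+19.1°):
cos h₀ = −tan(+19.1°) tan(-14.119°) = 0.0871, h₀ = 1.4836 rad.
Bracket: h₀ sin ϕ sin δ + cos ϕ cos δ sin h₀ = 1.4836×0.32722×-0.24394 + 0.94495×0.96979×0.99620 = -0.118424 + 0.912921 = 0.794497.
Q̄ = (S_0/π) × [bracket] = (1361/π) × 0.794497 = 344.19 W/m².
Ratio Q̄_A / Q̄_B = 377.17 / 344.19 = 1.096.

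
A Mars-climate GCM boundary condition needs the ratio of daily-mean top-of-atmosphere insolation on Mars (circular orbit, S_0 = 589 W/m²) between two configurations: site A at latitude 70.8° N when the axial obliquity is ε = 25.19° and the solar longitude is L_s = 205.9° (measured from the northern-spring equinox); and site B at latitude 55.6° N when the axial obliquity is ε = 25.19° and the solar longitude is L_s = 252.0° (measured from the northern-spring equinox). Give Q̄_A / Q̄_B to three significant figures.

— Configuration A (ϕ=+70.8°):
Solar declination: sin δ = sin ε · sin L_s = sin 25.19° × sin 205.9° = -0.18591, so δ = -10.714°.
cos h₀ = −tan(+70.8°) tan(-10.714°) = 0.5433, h₀ = 0.9964 rad.
Bracket: h₀ sin ϕ sin δ + cos ϕ cos δ sin h₀ = 0.9964×0.94438×-0.18591 + 0.32887×0.98257×0.83951 = -0.174938 + 0.271277 = 0.096339.
Q̄ = (S_0/π) × [bracket] = (589/π) × 0.096339 = 18.062 W/m².
— Configuration B (ϕ=+55.6°):
Solar declination: sin δ = sin ε · sin L_s = sin 25.19° × sin 252.0° = -0.40479, so δ = -23.878°.
cos h₀ = −tan(+55.6°) tan(-23.878°) = 0.6465, h₀ = 0.8678 rad.
Bracket: h₀ sin ϕ sin δ + cos ϕ cos δ sin h₀ = 0.8678×0.82511×-0.40479 + 0.56497×0.91441×0.76290 = -0.289842 + 0.394125 = 0.104283.
Q̄ = (S_0/π) × [bracket] = (589/π) × 0.104283 = 19.551 W/m².
Ratio Q̄_A / Q̄_B = 18.062 / 19.551 = 0.9238.

Q̄_A / Q̄_B ≈ 0.924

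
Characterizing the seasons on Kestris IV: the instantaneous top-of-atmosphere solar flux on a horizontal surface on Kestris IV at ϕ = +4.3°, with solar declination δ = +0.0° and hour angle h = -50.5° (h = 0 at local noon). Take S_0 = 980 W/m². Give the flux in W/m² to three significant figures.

cos θ_z = sin ϕ sin δ + cos ϕ cos δ cos h = 0.000000 + 0.634288 = 0.634288.
Flux = S_0 · cos θ_z = 980 × 0.634288 = 621.6 W/m².

622 W/m²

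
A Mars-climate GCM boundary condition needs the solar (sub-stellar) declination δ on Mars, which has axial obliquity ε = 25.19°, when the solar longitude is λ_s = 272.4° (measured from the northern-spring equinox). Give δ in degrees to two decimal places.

δ = -25.17°

sin δ = sin ε · sin λ_s = sin 25.19° × sin 272.4° = -0.425248.
δ = arcsin(-0.425248) = -25.17°.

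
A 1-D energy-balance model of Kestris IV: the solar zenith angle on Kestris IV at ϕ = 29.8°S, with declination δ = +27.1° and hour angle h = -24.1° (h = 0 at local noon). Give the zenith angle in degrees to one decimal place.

cos θ_z = sin ϕ sin δ + cos ϕ cos δ cos h = -0.226394 + 0.705161 = 0.478767.
θ_z = arccos(0.478767) = 61.4°.

θ_z = 61.4°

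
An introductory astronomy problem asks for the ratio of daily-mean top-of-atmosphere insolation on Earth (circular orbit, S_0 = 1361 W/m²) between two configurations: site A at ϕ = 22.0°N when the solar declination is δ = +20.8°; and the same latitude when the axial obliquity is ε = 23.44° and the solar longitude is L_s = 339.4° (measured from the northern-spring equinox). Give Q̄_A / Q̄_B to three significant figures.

— Configuration A (ϕ=+22.0°):
cos h₀ = −tan(+22.0°) tan(+20.800°) = -0.1535, h₀ = 1.7249 rad.
Bracket: h₀ sin ϕ sin δ + cos ϕ cos δ sin h₀ = 1.7249×0.37461×0.35511 + 0.92718×0.93483×0.98815 = 0.229460 + 0.856485 = 1.085945.
Q̄ = (S_0/π) × [bracket] = (1361/π) × 1.085945 = 470.45 W/m².
— Configuration B (ϕ=+22.0°):
Solar declination: sin δ = sin ε · sin L_s = sin 23.44° × sin 339.4° = -0.13996, so δ = -8.045°.
cos h₀ = −tan(+22.0°) tan(-8.045°) = 0.0571, h₀ = 1.5137 rad.
Bracket: h₀ sin ϕ sin δ + cos ϕ cos δ sin h₀ = 1.5137×0.37461×-0.13996 + 0.92718×0.99016×0.99837 = -0.079364 + 0.916560 = 0.837196.
Q̄ = (S_0/π) × [bracket] = (1361/π) × 0.837196 = 362.69 W/m².
Ratio Q̄_A / Q̄_B = 470.45 / 362.69 = 1.297.

Q̄_A / Q̄_B ≈ 1.30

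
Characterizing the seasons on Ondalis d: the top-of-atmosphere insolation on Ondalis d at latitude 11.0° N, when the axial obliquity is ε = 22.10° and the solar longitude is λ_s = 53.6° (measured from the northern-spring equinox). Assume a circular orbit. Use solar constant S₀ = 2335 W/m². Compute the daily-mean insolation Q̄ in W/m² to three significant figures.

Solar declination: sin δ = sin ε · sin λ_s = sin 22.10° × sin 53.6° = 0.30282, so δ = +17.627°.
cos H₀ = −tan(+11.0°) tan(+17.627°) = -0.0618, H₀ = 1.6326 rad.
Bracket: H₀ sin φ sin δ + cos φ cos δ sin H₀ = 1.6326×0.19081×0.30282 + 0.98163×0.95305×0.99809 = 0.094333 + 0.933756 = 1.028089.
Q̄ = (S₀/π) × [bracket] = (2335/π) × 1.028089 = 764.1 W/m².

Q̄ ≈ 764 W/m²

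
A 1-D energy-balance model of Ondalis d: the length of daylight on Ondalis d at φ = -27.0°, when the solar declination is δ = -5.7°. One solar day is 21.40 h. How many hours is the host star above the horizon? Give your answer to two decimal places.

11.05 h

cos H₀ = −tan φ · tan δ = −tan(-27.0°) × tan(-5.700°) = -0.0509, so H₀ = 1.6217 rad = 92.92°.
Daylight = 2H₀/(2π) × 21.40 h = (1.6217/π) × 21.40 = 11.05 h.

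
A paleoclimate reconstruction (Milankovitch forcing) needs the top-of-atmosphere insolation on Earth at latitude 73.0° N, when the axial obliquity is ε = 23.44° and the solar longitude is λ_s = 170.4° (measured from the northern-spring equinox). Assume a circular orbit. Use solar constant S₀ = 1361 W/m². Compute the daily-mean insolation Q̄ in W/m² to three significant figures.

Solar declination: sin δ = sin ε · sin λ_s = sin 23.44° × sin 170.4° = 0.06634, so δ = +3.804°.
cos H₀ = −tan(+73.0°) tan(+3.804°) = -0.2175, H₀ = 1.7900 rad.
Bracket: H₀ sin φ sin δ + cos φ cos δ sin H₀ = 1.7900×0.95630×0.06634 + 0.29237×0.99780×0.97607 = 0.113559 + 0.284746 = 0.398305.
Q̄ = (S₀/π) × [bracket] = (1361/π) × 0.398305 = 172.6 W/m².

Q̄ ≈ 173 W/m²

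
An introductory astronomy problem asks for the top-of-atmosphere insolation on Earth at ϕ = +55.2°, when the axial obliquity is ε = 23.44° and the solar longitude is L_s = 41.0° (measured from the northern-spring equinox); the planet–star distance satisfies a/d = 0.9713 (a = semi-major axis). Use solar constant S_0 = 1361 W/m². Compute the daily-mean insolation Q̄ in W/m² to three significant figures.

Q̄ ≈ 380 W/m²

Solar declination: sin δ = sin ε · sin L_s = sin 23.44° × sin 41.0° = 0.26097, so δ = +15.128°.
cos h₀ = −tan(+55.2°) tan(+15.128°) = -0.3890, h₀ = 1.9703 rad.
Bracket: h₀ sin ϕ sin δ + cos ϕ cos δ sin h₀ = 1.9703×0.82115×0.26097 + 0.57071×0.96535×0.92125 = 0.422226 + 0.507549 = 0.929775.
Inverse-square distance factor (a/d)² = 0.9713² = 0.943424.
Q̄ = (S_0/π) × 0.943424 × [bracket] = (1361/π) × 0.943424 × 0.929775 = 380.0 W/m².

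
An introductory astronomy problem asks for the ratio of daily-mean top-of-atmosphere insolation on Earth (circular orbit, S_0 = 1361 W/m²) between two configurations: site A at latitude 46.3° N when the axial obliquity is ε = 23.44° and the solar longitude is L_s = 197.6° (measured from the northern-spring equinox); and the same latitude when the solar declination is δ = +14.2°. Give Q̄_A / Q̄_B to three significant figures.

— Configuration A (ϕ=+46.3°):
Solar declination: sin δ = sin ε · sin L_s = sin 23.44° × sin 197.6° = -0.12028, so δ = -6.908°.
cos h₀ = −tan(+46.3°) tan(-6.908°) = 0.1268, h₀ = 1.4437 rad.
Bracket: h₀ sin ϕ sin δ + cos ϕ cos δ sin h₀ = 1.4437×0.72297×-0.12028 + 0.69088×0.99274×0.99193 = -0.125542 + 0.680329 = 0.554787.
Q̄ = (S_0/π) × [bracket] = (1361/π) × 0.554787 = 240.34 W/m².
— Configuration B (ϕ=+46.3°):
cos h₀ = −tan(+46.3°) tan(+14.200°) = -0.2648, h₀ = 1.8388 rad.
Bracket: h₀ sin ϕ sin δ + cos ϕ cos δ sin h₀ = 1.8388×0.72297×0.24531 + 0.69088×0.96945×0.96431 = 0.326114 + 0.645869 = 0.971983.
Q̄ = (S_0/π) × [bracket] = (1361/π) × 0.971983 = 421.08 W/m².
Ratio Q̄_A / Q̄_B = 240.34 / 421.08 = 0.5708.

Q̄_A / Q̄_B ≈ 0.571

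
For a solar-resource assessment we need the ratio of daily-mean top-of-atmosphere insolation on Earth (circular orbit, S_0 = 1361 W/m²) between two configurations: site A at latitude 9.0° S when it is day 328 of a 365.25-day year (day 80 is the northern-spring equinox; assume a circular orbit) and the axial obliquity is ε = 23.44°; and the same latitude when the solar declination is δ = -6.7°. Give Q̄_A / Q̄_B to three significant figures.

Q̄_A / Q̄_B ≈ 1.00

— Configuration A (ϕ=-9.0°):
Solar longitude: L_s = 360° × (328 − 80)/365.25 = 244.435°.
sin δ = sin 23.44° × sin 244.435° = -0.35884, so δ = -21.029°.
cos h₀ = −tan(-9.0°) tan(-21.029°) = -0.0609, h₀ = 1.6317 rad.
Bracket: h₀ sin ϕ sin δ + cos ϕ cos δ sin h₀ = 1.6317×-0.15643×-0.35884 + 0.98769×0.93340×0.99814 = 0.091593 + 0.920195 = 1.011788.
Q̄ = (S_0/π) × [bracket] = (1361/π) × 1.011788 = 438.33 W/m².
— Configuration B (ϕ=-9.0°):
cos h₀ = −tan(-9.0°) tan(-6.700°) = -0.0186, h₀ = 1.5894 rad.
Bracket: h₀ sin ϕ sin δ + cos ϕ cos δ sin h₀ = 1.5894×-0.15643×-0.11667 + 0.98769×0.99317×0.99983 = 0.029008 + 0.980777 = 1.009785.
Q̄ = (S_0/π) × [bracket] = (1361/π) × 1.009785 = 437.46 W/m².
Ratio Q̄_A / Q̄_B = 438.33 / 437.46 = 1.002.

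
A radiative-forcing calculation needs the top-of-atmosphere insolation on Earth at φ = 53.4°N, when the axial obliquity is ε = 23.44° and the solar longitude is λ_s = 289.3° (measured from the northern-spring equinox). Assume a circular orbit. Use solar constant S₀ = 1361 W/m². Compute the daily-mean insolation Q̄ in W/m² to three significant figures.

Q̄ ≈ 70.9 W/m²

Solar declination: sin δ = sin ε · sin λ_s = sin 23.44° × sin 289.3° = -0.37543, so δ = -22.051°.
cos H₀ = −tan(+53.4°) tan(-22.051°) = 0.5454, H₀ = 0.9939 rad.
Bracket: H₀ sin φ sin δ + cos φ cos δ sin H₀ = 0.9939×0.80282×-0.37543 + 0.59622×0.92685×0.83816 = -0.299564 + 0.463173 = 0.163609.
Q̄ = (S₀/π) × [bracket] = (1361/π) × 0.163609 = 70.88 W/m².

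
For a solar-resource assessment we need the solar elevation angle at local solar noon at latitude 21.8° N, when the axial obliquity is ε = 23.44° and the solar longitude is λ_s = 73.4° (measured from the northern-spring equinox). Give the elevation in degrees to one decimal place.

89.4°

Solar declination: sin δ = sin ε · sin λ_s = sin 23.44° × sin 73.4° = 0.38121, so δ = +22.409°.
At local noon the hour angle is zero, so the zenith angle equals |φ − δ| = |+21.8° − (+22.409°)| = 0.609°.
Elevation = 90° − 0.609° = 89.4°.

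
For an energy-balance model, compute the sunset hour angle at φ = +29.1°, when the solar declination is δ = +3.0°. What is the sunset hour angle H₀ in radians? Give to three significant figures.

H₀ = 1.60 rad

cos H₀ = −tan φ · tan δ = −tan(+29.1°) × tan(+3.000°) = -0.0292, so H₀ = 1.6000 rad = 91.67°.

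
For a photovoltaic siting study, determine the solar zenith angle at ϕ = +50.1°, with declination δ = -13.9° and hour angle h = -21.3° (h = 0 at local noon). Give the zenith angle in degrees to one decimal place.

θ_z = 66.7°

cos θ_z = sin ϕ sin δ + cos ϕ cos δ cos h = -0.184295 + 0.580132 = 0.395837.
θ_z = arccos(0.395837) = 66.7°.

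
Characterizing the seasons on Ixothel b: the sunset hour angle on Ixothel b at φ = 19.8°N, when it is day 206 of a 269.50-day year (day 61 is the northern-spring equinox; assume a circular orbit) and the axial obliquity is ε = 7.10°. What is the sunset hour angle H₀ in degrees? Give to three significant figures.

Solar longitude: λ_s = 360° × (206 − 61)/269.50 = 193.692°.
sin δ = sin 7.10° × sin 193.692° = -0.02926, so δ = -1.677°.
cos H₀ = −tan φ · tan δ = −tan(+19.8°) × tan(-1.677°) = 0.0105, so H₀ = 1.5603 rad = 89.40°.

H₀ = 89.4°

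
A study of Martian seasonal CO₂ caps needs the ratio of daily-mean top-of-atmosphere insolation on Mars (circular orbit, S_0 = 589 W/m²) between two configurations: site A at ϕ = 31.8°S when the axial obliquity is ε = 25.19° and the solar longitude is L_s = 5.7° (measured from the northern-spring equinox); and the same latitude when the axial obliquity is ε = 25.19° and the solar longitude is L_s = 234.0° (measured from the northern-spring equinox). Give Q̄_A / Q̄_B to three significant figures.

Q̄_A / Q̄_B ≈ 0.738

— Configuration A (ϕ=-31.8°):
Solar declination: sin δ = sin ε · sin L_s = sin 25.19° × sin 5.7° = 0.04227, so δ = +2.423°.
cos h₀ = −tan(-31.8°) tan(+2.423°) = 0.0262, h₀ = 1.5446 rad.
Bracket: h₀ sin ϕ sin δ + cos ϕ cos δ sin h₀ = 1.5446×-0.52696×0.04227 + 0.84989×0.99911×0.99966 = -0.034405 + 0.848845 = 0.814440.
Q̄ = (S_0/π) × [bracket] = (589/π) × 0.814440 = 152.69 W/m².
— Configuration B (ϕ=-31.8°):
Solar declination: sin δ = sin ε · sin L_s = sin 25.19° × sin 234.0° = -0.34433, so δ = -20.141°.
cos h₀ = −tan(-31.8°) tan(-20.141°) = -0.2274, h₀ = 1.8002 rad.
Bracket: h₀ sin ϕ sin δ + cos ϕ cos δ sin h₀ = 1.8002×-0.52696×-0.34433 + 0.84989×0.93885×0.97380 = 0.326643 + 0.777014 = 1.103657.
Q̄ = (S_0/π) × [bracket] = (589/π) × 1.103657 = 206.92 W/m².
Ratio Q̄_A / Q̄_B = 152.69 / 206.92 = 0.7379.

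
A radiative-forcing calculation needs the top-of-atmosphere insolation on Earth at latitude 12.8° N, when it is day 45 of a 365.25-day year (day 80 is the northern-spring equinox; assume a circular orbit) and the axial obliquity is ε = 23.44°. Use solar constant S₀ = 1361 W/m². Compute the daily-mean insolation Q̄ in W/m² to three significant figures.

Q̄ ≈ 378 W/m²

Solar longitude: λ_s = 360° × (45 − 80)/365.25 = -34.497°, i.e. -34.497° + 360° = 325.503°.
sin δ = sin 23.44° × sin 325.503° = -0.22529, so δ = -13.020°.
cos H₀ = −tan(+12.8°) tan(-13.020°) = 0.0525, H₀ = 1.5182 rad.
Bracket: H₀ sin φ sin δ + cos φ cos δ sin H₀ = 1.5182×0.22155×-0.22529 + 0.97515×0.97429×0.99862 = -0.075778 + 0.948768 = 0.872990.
Q̄ = (S₀/π) × [bracket] = (1361/π) × 0.872990 = 378.2 W/m².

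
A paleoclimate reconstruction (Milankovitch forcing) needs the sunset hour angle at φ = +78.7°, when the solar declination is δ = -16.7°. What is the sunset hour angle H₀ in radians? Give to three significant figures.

H₀ = 0.00 rad

cos H₀ = −tan φ · tan δ = 1.5014 ≥ 1, so the Sun never rises (polar night) and H₀ = 0.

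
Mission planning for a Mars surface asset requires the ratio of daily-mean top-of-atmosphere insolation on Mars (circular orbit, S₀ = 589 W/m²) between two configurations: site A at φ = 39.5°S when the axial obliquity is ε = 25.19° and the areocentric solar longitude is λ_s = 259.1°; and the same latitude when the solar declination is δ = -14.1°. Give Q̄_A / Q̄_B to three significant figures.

Q̄_A / Q̄_B ≈ 1.16

— Configuration A (φ=-39.5°):
sin δ = sin 25.19° × sin 259.1° = -0.41794, so δ = -24.705°.
cos H₀ = −tan(-39.5°) tan(-24.705°) = -0.3792, H₀ = 1.9598 rad.
Bracket: H₀ sin φ sin δ + cos φ cos δ sin H₀ = 1.9598×-0.63608×-0.41794 + 0.77162×0.90847×0.92530 = 0.521000 + 0.648629 = 1.169629.
Q̄ = (S₀/π) × [bracket] = (589/π) × 1.169629 = 219.29 W/m².
— Configuration B (φ=-39.5°):
cos H₀ = −tan(-39.5°) tan(-14.100°) = -0.2071, H₀ = 1.7794 rad.
Bracket: H₀ sin φ sin δ + cos φ cos δ sin H₀ = 1.7794×-0.63608×-0.24362 + 0.77162×0.96987×0.97833 = 0.275739 + 0.732154 = 1.007893.
Q̄ = (S₀/π) × [bracket] = (589/π) × 1.007893 = 188.96 W/m².
Ratio Q̄_A / Q̄_B = 219.29 / 188.96 = 1.161.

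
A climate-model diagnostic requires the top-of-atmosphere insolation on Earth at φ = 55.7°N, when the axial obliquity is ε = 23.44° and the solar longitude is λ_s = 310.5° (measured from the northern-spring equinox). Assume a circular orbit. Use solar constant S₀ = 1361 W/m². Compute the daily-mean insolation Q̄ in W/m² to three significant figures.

Q̄ ≈ 88.3 W/m²

Solar declination: sin δ = sin ε · sin λ_s = sin 23.44° × sin 310.5° = -0.30248, so δ = -17.607°.
cos H₀ = −tan(+55.7°) tan(-17.607°) = 0.4652, H₀ = 1.0869 rad.
Bracket: H₀ sin φ sin δ + cos φ cos δ sin H₀ = 1.0869×0.82610×-0.30248 + 0.56353×0.95316×0.88520 = -0.271593 + 0.475471 = 0.203878.
Q̄ = (S₀/π) × [bracket] = (1361/π) × 0.203878 = 88.32 W/m².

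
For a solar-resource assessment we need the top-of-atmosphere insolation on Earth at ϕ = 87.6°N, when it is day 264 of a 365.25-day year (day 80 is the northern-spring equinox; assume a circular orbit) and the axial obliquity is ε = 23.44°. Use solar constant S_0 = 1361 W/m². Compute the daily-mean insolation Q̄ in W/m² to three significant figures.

Solar longitude: L_s = 360° × (264 − 80)/365.25 = 181.355°.
sin δ = sin 23.44° × sin 181.355° = -0.00941, so δ = -0.539°.
cos h₀ = −tan(+87.6°) tan(-0.539°) = 0.2245, h₀ = 1.3444 rad.
Bracket: h₀ sin ϕ sin δ + cos ϕ cos δ sin h₀ = 1.3444×0.99912×-0.00941 + 0.04188×0.99996×0.97448 = -0.012640 + 0.040810 = 0.028170.
Q̄ = (S_0/π) × [bracket] = (1361/π) × 0.028170 = 12.20 W/m².

Q̄ ≈ 12.2 W/m²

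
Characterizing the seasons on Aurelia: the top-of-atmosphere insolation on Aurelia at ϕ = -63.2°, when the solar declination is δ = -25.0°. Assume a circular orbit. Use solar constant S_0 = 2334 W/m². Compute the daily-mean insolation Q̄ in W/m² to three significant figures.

Q̄ ≈ 887 W/m²

cos h₀ = −tan(-63.2°) tan(-25.000°) = -0.9231, h₀ = 2.7469 rad.
Bracket: h₀ sin ϕ sin δ + cos ϕ cos δ sin h₀ = 2.7469×-0.89259×-0.42262 + 0.45088×0.90631×0.38448 = 1.036203 + 0.157113 = 1.193316.
Q̄ = (S_0/π) × [bracket] = (2334/π) × 1.193316 = 886.6 W/m².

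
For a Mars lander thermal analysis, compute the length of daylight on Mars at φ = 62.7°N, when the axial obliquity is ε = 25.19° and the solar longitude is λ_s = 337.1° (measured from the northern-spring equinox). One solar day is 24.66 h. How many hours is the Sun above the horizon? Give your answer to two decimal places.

Solar declination: sin δ = sin ε · sin λ_s = sin 25.19° × sin 337.1° = -0.16562, so δ = -9.533°.
cos H₀ = −tan φ · tan δ = −tan(+62.7°) × tan(-9.533°) = 0.3254, so H₀ = 1.2394 rad = 71.01°.
Daylight = 2H₀/(2π) × 24.66 h = (1.2394/π) × 24.66 = 9.73 h.

9.73 h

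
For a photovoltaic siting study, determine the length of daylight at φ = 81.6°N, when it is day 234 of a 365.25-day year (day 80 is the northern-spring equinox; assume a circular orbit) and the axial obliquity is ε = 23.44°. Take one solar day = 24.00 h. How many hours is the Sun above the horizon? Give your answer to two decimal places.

24.00 h

Solar longitude: λ_s = 360° × (234 − 80)/365.25 = 151.786°.
sin δ = sin 23.44° × sin 151.786° = 0.18806, so δ = +10.839°.
Sunrise equation: cos H₀ = −tan φ · tan δ = -1.2967 ≤ −1, so the Sun never sets (polar day) and H₀ = π.
Daylight = 2H₀/(2π) × 24.00 h = (3.1416/π) × 24.00 = 24.00 h.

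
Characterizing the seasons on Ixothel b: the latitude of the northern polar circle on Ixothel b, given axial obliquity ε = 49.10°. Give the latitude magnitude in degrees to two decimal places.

40.90°

The polar circle is the lowest latitude that experiences at least one full rotation of continuous daylight at the northern-summer solstice; it lies at |φ| = 90° − ε = 90° − 49.10° = 40.90°.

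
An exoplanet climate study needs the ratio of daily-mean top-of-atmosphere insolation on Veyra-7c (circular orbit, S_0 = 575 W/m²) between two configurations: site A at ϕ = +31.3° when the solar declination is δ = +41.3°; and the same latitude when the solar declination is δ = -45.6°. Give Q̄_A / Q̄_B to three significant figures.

— Configuration A (ϕ=+31.3°):
cos h₀ = −tan(+31.3°) tan(+41.300°) = -0.5341, h₀ = 2.1343 rad.
Bracket: h₀ sin ϕ sin δ + cos ϕ cos δ sin h₀ = 2.1343×0.51952×0.66000 + 0.85446×0.75126×0.84539 = 0.731816 + 0.542674 = 1.274490.
Q̄ = (S_0/π) × [bracket] = (575/π) × 1.274490 = 233.27 W/m².
— Configuration B (ϕ=+31.3°):
cos h₀ = −tan(+31.3°) tan(-45.600°) = 0.6209, h₀ = 0.9009 rad.
Bracket: h₀ sin ϕ sin δ + cos ϕ cos δ sin h₀ = 0.9009×0.51952×-0.71447 + 0.85446×0.69966×0.78391 = -0.334397 + 0.468646 = 0.134249.
Q̄ = (S_0/π) × [bracket] = (575/π) × 0.134249 = 24.571 W/m².
Ratio Q̄_A / Q̄_B = 233.27 / 24.571 = 9.494.

Q̄_A / Q̄_B ≈ 9.49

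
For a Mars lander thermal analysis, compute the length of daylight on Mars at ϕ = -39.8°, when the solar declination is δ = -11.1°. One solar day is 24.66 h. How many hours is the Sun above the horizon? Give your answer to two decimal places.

13.62 h

cos h₀ = −tan ϕ · tan δ = −tan(-39.8°) × tan(-11.100°) = -0.1635, so h₀ = 1.7350 rad = 99.41°.
Daylight = 2h₀/(2π) × 24.66 h = (1.7350/π) × 24.66 = 13.62 h.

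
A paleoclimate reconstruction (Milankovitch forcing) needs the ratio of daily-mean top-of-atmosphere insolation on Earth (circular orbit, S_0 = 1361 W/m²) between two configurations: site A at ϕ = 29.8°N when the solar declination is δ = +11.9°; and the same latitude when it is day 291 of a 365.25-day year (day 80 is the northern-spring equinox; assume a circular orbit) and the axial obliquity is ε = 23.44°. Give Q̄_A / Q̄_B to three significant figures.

Q̄_A / Q̄_B ≈ 1.43

— Configuration A (ϕ=+29.8°):
cos h₀ = −tan(+29.8°) tan(+11.900°) = -0.1207, h₀ = 1.6918 rad.
Bracket: h₀ sin ϕ sin δ + cos ϕ cos δ sin h₀ = 1.6918×0.49697×0.20620 + 0.86777×0.97851×0.99269 = 0.173368 + 0.842915 = 1.016283.
Q̄ = (S_0/π) × [bracket] = (1361/π) × 1.016283 = 440.27 W/m².
— Configuration B (ϕ=+29.8°):
Solar longitude: L_s = 360° × (291 − 80)/365.25 = 207.967°.
sin δ = sin 23.44° × sin 207.967° = -0.18655, so δ = -10.751°.
cos h₀ = −tan(+29.8°) tan(-10.751°) = 0.1087, h₀ = 1.4618 rad.
Bracket: h₀ sin ϕ sin δ + cos ϕ cos δ sin h₀ = 1.4618×0.49697×-0.18655 + 0.86777×0.98245×0.99407 = -0.135523 + 0.847485 = 0.711962.
Q̄ = (S_0/π) × [bracket] = (1361/π) × 0.711962 = 308.44 W/m².
Ratio Q̄_A / Q̄_B = 440.27 / 308.44 = 1.427.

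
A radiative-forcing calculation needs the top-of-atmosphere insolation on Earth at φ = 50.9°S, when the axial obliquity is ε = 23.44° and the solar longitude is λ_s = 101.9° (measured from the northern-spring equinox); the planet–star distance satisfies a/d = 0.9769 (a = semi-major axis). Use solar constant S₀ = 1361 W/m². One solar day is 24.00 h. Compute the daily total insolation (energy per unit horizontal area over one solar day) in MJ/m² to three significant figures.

Solar declination: sin δ = sin ε · sin λ_s = sin 23.44° × sin 101.9° = 0.38924, so δ = +22.907°.
cos H₀ = −tan(-50.9°) tan(+22.907°) = 0.5200, H₀ = 1.0240 rad.
Bracket: H₀ sin φ sin δ + cos φ cos δ sin H₀ = 1.0240×-0.77605×0.38924 + 0.63068×0.92114×0.85419 = -0.309319 + 0.496237 = 0.186918.
Inverse-square distance factor (a/d)² = 0.9769² = 0.954334.
Q̄ = (S₀/π) × 0.954334 × [bracket] = (1361/π) × 0.954334 × 0.186918 = 77.279 W/m².
Daily total = Q̄ × 24.00 h × 3600 s/h = 77.279 × 24.00 × 3600 / 10⁶ = 6.677 MJ/m².

6.68 MJ/m²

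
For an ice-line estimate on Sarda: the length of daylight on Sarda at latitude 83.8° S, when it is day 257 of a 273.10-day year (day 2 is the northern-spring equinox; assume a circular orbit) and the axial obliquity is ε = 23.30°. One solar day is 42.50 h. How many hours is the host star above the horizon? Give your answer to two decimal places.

Solar longitude: λ_s = 360° × (257 − 2)/273.10 = 336.141°.
sin δ = sin 23.30° × sin 336.141° = -0.16000, so δ = -9.207°.
Sunrise equation: cos H₀ = −tan φ · tan δ = -1.4920 ≤ −1, so the host star never sets (polar day) and H₀ = π.
Daylight = 2H₀/(2π) × 42.50 h = (3.1416/π) × 42.50 = 42.50 h.

42.50 h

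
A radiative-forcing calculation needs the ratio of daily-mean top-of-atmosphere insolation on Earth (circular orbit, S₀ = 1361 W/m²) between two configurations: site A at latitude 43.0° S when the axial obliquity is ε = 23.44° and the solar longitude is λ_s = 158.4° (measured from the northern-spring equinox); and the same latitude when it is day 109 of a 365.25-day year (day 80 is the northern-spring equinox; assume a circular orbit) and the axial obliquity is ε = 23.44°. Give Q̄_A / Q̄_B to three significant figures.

Q̄_A / Q̄_B ≈ 1.09

— Configuration A (φ=-43.0°):
Solar declination: sin δ = sin ε · sin λ_s = sin 23.44° × sin 158.4° = 0.14644, so δ = +8.420°.
cos H₀ = −tan(-43.0°) tan(+8.420°) = 0.1380, H₀ = 1.4323 rad.
Bracket: H₀ sin φ sin δ + cos φ cos δ sin H₀ = 1.4323×-0.68200×0.14644 + 0.73135×0.98922×0.99043 = -0.143047 + 0.716542 = 0.573495.
Q̄ = (S₀/π) × [bracket] = (1361/π) × 0.573495 = 248.45 W/m².
— Configuration B (φ=-43.0°):
Solar longitude: λ_s = 360° × (109 − 80)/365.25 = 28.583°.
sin δ = sin 23.44° × sin 28.583° = 0.19032, so δ = +10.971°.
cos H₀ = −tan(-43.0°) tan(+10.971°) = 0.1808, H₀ = 1.3890 rad.
Bracket: H₀ sin φ sin δ + cos φ cos δ sin H₀ = 1.3890×-0.68200×0.19032 + 0.73135×0.98172×0.98352 = -0.180290 + 0.706149 = 0.525859.
Q̄ = (S₀/π) × [bracket] = (1361/π) × 0.525859 = 227.81 W/m².
Ratio Q̄_A / Q̄_B = 248.45 / 227.81 = 1.091.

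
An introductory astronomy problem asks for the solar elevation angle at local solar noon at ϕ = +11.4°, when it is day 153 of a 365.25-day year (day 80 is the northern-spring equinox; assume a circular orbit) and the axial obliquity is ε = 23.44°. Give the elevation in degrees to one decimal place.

Solar longitude: L_s = 360° × (153 − 80)/365.25 = 71.951°.
sin δ = sin 23.44° × sin 71.951° = 0.37821, so δ = +22.223°.
At local noon the hour angle is zero, so the zenith angle equals |ϕ − δ| = |+11.4° − (+22.223°)| = 10.823°.
Elevation = 90° − 10.823° = 79.2°.

79.2°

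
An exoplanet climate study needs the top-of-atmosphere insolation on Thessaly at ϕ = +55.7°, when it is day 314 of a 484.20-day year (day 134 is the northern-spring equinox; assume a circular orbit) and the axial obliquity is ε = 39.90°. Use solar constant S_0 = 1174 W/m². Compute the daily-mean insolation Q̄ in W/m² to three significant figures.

Q̄ ≈ 469 W/m²

Solar longitude: L_s = 360° × (314 − 134)/484.20 = 133.829°.
sin δ = sin 39.90° × sin 133.829° = 0.46275, so δ = +27.565°.
cos h₀ = −tan(+55.7°) tan(+27.565°) = -0.7652, h₀ = 2.4422 rad.
Bracket: h₀ sin ϕ sin δ + cos ϕ cos δ sin h₀ = 2.4422×0.82610×0.46275 + 0.56353×0.88649×0.64376 = 0.933599 + 0.321599 = 1.255198.
Q̄ = (S_0/π) × [bracket] = (1174/π) × 1.255198 = 469.1 W/m².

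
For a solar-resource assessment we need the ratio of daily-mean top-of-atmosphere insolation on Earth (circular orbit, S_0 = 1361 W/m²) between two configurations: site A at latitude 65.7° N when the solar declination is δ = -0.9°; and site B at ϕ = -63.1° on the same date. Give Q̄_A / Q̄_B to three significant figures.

Q̄_A / Q̄_B ≈ 0.820

— Configuration A (ϕ=+65.7°):
cos h₀ = −tan(+65.7°) tan(-0.900°) = 0.0348, h₀ = 1.5360 rad.
Bracket: h₀ sin ϕ sin δ + cos ϕ cos δ sin h₀ = 1.5360×0.91140×-0.01571 + 0.41151×0.99988×0.99939 = -0.021993 + 0.411210 = 0.389217.
Q̄ = (S_0/π) × [bracket] = (1361/π) × 0.389217 = 168.62 W/m².
— Configuration B (ϕ=-63.1°):
cos h₀ = −tan(-63.1°) tan(-0.900°) = -0.0310, h₀ = 1.6018 rad.
Bracket: h₀ sin ϕ sin δ + cos ϕ cos δ sin h₀ = 1.6018×-0.89180×-0.01571 + 0.45243×0.99988×0.99952 = 0.022442 + 0.452159 = 0.474601.
Q̄ = (S_0/π) × [bracket] = (1361/π) × 0.474601 = 205.61 W/m².
Ratio Q̄_A / Q̄_B = 168.62 / 205.61 = 0.8201.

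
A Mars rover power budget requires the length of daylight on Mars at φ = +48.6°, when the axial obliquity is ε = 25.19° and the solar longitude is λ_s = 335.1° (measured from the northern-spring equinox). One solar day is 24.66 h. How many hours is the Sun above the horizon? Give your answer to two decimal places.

10.70 h

Solar declination: sin δ = sin ε · sin λ_s = sin 25.19° × sin 335.1° = -0.17920, so δ = -10.323°.
cos H₀ = −tan φ · tan δ = −tan(+48.6°) × tan(-10.323°) = 0.2066, so H₀ = 1.3627 rad = 78.08°.
Daylight = 2H₀/(2π) × 24.66 h = (1.3627/π) × 24.66 = 10.70 h.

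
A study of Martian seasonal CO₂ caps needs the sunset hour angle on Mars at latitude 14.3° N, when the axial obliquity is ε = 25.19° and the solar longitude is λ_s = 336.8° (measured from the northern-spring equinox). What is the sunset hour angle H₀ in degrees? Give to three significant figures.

Solar declination: sin δ = sin ε · sin λ_s = sin 25.19° × sin 336.8° = -0.16767, so δ = -9.652°.
cos H₀ = −tan φ · tan δ = −tan(+14.3°) × tan(-9.652°) = 0.0434, so H₀ = 1.5274 rad = 87.52°.

H₀ = 87.5°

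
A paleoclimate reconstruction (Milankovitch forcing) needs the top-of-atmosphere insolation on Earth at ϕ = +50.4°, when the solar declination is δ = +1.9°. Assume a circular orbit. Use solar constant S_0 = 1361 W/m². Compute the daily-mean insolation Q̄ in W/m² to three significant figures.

Q̄ ≈ 294 W/m²

cos h₀ = −tan(+50.4°) tan(+1.900°) = -0.0401, h₀ = 1.6109 rad.
Bracket: h₀ sin ϕ sin δ + cos ϕ cos δ sin h₀ = 1.6109×0.77051×0.03316 + 0.63742×0.99945×0.99920 = 0.041159 + 0.636560 = 0.677719.
Q̄ = (S_0/π) × [bracket] = (1361/π) × 0.677719 = 293.6 W/m².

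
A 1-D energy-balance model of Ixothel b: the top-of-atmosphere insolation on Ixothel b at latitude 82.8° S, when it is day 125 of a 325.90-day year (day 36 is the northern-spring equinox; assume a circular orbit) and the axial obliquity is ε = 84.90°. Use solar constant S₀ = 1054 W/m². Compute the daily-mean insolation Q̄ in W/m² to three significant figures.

Q̄ ≈ 0.00 W/m²

Solar longitude: λ_s = 360° × (125 − 36)/325.90 = 98.312°.
sin δ = sin 84.90° × sin 98.312° = 0.98558, so δ = +80.257°.
cos H₀ = −tan(-82.8°) tan(+80.257°) = 46.1019 ≥ 1 ⇒ polar night, H₀ = 0 and Q̄ = 0.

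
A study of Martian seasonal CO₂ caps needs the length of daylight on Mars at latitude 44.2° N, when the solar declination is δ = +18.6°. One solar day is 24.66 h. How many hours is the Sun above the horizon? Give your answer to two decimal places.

cos H₀ = −tan φ · tan δ = −tan(+44.2°) × tan(+18.600°) = -0.3273, so H₀ = 1.9042 rad = 109.10°.
Daylight = 2H₀/(2π) × 24.66 h = (1.9042/π) × 24.66 = 14.95 h.

14.95 h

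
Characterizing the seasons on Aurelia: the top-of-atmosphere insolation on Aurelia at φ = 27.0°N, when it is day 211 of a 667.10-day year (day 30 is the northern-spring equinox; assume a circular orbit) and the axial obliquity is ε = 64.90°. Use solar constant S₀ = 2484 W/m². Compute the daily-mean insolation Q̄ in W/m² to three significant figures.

Q̄ ≈ 1.01e+03 W/m²

Solar longitude: λ_s = 360° × (211 − 30)/667.10 = 97.677°.
sin δ = sin 64.90° × sin 97.677° = 0.89745, so δ = +63.825°.
cos H₀ = −tan(+27.0°) tan(+63.825°) = -1.0366 ≤ −1 ⇒ polar day, H₀ = π.
Bracket: H₀ sin φ sin δ + cos φ cos δ sin H₀ = 3.1416×0.45399×0.89745 + 0.89101×0.44111×0.00000 = 1.279993 + 0.000000 = 1.279993.
Q̄ = (S₀/π) × [bracket] = (2484/π) × 1.279993 = 1012 W/m².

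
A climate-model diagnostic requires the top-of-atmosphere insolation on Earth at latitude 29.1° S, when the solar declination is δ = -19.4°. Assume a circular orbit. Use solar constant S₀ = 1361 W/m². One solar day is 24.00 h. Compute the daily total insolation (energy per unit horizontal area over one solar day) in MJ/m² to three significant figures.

cos H₀ = −tan(-29.1°) tan(-19.400°) = -0.1960, H₀ = 1.7681 rad.
Bracket: H₀ sin φ sin δ + cos φ cos δ sin H₀ = 1.7681×-0.48634×-0.33216 + 0.87377×0.94322×0.98060 = 0.285624 + 0.808169 = 1.093793.
Q̄ = (S₀/π) × [bracket] = (1361/π) × 1.093793 = 473.85 W/m².
Daily total = Q̄ × 24.00 h × 3600 s/h = 473.85 × 24.00 × 3600 / 10⁶ = 40.94 MJ/m².

40.9 MJ/m²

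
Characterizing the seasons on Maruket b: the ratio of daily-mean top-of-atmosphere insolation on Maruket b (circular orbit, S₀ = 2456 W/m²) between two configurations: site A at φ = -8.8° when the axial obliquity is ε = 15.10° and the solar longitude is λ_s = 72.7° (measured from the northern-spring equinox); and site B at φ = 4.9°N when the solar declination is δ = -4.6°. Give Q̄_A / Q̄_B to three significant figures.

— Configuration A (φ=-8.8°):
Solar declination: sin δ = sin ε · sin λ_s = sin 15.10° × sin 72.7° = 0.24872, so δ = +14.402°.
cos H₀ = −tan(-8.8°) tan(+14.402°) = 0.0398, H₀ = 1.5310 rad.
Bracket: H₀ sin φ sin δ + cos φ cos δ sin H₀ = 1.5310×-0.15299×0.24872 + 0.98823×0.96858×0.99921 = -0.058257 + 0.956424 = 0.898167.
Q̄ = (S₀/π) × [bracket] = (2456/π) × 0.898167 = 702.16 W/m².
— Configuration B (φ=+4.9°):
cos H₀ = −tan(+4.9°) tan(-4.600°) = 0.0069, H₀ = 1.5639 rad.
Bracket: H₀ sin φ sin δ + cos φ cos δ sin H₀ = 1.5639×0.08542×-0.08020 + 0.99635×0.99678×0.99998 = -0.010714 + 0.993122 = 0.982408.
Q̄ = (S₀/π) × [bracket] = (2456/π) × 0.982408 = 768.02 W/m².
Ratio Q̄_A / Q̄_B = 702.16 / 768.02 = 0.9142.

Q̄_A / Q̄_B ≈ 0.914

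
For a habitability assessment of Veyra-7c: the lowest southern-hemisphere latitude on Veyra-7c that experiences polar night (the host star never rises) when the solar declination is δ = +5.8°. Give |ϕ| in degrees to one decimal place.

Polar night requires cos h₀ = −tan ϕ tan δ ≥ 1, i.e. tan ϕ tan δ ≤ −1.
The boundary is |tan ϕ| · |tan δ| = 1, so |ϕ| = 90° − |δ| = 90° − 5.8° = 84.2° in the southern hemisphere.

|ϕ| = 84.2°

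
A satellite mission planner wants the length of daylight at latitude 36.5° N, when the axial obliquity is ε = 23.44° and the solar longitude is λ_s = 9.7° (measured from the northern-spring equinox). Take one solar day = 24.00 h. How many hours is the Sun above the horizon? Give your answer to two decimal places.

Solar declination: sin δ = sin ε · sin λ_s = sin 23.44° × sin 9.7° = 0.06702, so δ = +3.843°.
cos H₀ = −tan φ · tan δ = −tan(+36.5°) × tan(+3.843°) = -0.0497, so H₀ = 1.6205 rad = 92.85°.
Daylight = 2H₀/(2π) × 24.00 h = (1.6205/π) × 24.00 = 12.38 h.

12.38 h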